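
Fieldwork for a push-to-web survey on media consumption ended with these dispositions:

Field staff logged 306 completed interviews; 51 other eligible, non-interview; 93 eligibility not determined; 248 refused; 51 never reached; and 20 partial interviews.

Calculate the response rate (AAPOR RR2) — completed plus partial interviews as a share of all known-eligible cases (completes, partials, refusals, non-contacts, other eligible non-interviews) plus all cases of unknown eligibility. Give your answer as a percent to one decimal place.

Num: 306 + 20 = 326
Denominator: 306 + 20 + 248 + 51 + 51 + 93 = 769
RR2 = 326 / 769 = 0.4239

42.4%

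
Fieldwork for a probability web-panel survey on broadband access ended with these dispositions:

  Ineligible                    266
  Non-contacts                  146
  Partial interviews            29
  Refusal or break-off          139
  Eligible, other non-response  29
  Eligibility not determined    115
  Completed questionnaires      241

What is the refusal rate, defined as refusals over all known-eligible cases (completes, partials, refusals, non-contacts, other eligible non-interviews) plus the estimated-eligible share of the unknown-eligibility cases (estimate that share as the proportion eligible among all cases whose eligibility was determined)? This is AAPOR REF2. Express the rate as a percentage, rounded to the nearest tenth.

21.0%

Numerator: 139
Determined eligible: 241 + 29 + 139 + 146 + 29 = 584
e = 584 / (584 + 266) = 584 / 850 = 0.6871
Estimated eligible among unknowns: 0.6871 × 115 = 79.02
Denom: 584 + 79.02 = 663.02
REF2 = 139 / 663.02 = 0.2096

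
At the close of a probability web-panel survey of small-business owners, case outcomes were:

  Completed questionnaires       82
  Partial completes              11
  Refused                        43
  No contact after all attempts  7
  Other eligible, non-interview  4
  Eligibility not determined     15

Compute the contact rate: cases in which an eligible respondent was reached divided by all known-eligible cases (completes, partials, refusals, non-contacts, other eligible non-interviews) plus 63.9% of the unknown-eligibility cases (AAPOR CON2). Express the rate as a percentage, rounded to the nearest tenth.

89.4%

Numerator = 82 + 11 + 43 + 4 = 140
Determined eligible = 82 + 11 + 43 + 7 + 4 = 147
Eligible share of unknowns = 0.6390 × 15 = 9.59
Denominator = 147 + 9.59 = 156.59
CON2 = 140 / 156.59 = 0.8941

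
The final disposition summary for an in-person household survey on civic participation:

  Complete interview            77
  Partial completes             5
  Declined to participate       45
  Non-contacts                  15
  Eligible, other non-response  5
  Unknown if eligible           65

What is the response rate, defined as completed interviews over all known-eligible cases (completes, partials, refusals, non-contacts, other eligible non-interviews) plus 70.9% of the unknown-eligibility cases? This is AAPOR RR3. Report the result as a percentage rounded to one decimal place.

39.9%

Num: 77
Determined eligible: 77 + 5 + 45 + 15 + 5 = 147
Eligible share of unknowns: 0.7090 × 65 = 46.09
Denominator: 147 + 46.09 = 193.09
RR3 = 77 / 193.09 = 0.3988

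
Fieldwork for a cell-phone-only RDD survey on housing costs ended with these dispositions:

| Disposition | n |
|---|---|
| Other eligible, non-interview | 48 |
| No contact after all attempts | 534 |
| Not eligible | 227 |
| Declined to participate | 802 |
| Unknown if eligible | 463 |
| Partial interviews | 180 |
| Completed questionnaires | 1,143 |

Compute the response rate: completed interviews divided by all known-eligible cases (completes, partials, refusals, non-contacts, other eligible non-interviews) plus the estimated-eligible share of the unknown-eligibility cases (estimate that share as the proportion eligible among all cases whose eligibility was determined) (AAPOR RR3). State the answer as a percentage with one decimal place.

36.5%

Num: 1143
Determined eligible: 1143 + 180 + 802 + 534 + 48 = 2707
e = 2707 / (2707 + 227) = 2707 / 2934 = 0.9226
e × U: 0.9226 × 463 = 427.16
Base: 2707 + 427.16 = 3134.16
RR3 = 1143 / 3134.16 = 0.3647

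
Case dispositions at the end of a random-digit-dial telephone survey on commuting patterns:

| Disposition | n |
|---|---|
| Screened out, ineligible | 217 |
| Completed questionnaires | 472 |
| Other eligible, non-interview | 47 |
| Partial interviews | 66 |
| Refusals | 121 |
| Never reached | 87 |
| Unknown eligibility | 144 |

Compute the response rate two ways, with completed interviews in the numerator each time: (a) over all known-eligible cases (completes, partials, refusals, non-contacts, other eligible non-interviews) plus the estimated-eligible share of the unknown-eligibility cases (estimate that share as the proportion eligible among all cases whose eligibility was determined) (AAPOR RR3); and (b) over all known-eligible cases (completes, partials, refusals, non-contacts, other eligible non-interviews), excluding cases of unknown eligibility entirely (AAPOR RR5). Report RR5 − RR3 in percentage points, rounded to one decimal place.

7.4

Top: 472
Known eligible: 472 + 66 + 121 + 87 + 47 = 793
e = 793 / (793 + 217) = 793 / 1010 = 0.7851
e × U: 0.7851 × 144 = 113.05
Base: 793 + 113.05 = 906.05
RR3 = 472 / 906.05 = 0.5209
Base: 472 + 66 + 121 + 87 + 47 = 793
RR5 = 472 / 793 = 0.5952
Difference = 59.52 − 52.09 = 7.43 percentage points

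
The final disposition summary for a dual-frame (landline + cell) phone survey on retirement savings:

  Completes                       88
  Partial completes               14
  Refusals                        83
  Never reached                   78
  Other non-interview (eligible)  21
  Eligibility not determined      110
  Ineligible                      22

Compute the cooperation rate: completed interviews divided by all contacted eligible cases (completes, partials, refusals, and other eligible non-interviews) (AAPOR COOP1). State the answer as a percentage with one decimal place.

Top = 88
Base = 88 + 14 + 83 + 21 = 206
COOP1 = 88 / 206 = 0.4272

42.7%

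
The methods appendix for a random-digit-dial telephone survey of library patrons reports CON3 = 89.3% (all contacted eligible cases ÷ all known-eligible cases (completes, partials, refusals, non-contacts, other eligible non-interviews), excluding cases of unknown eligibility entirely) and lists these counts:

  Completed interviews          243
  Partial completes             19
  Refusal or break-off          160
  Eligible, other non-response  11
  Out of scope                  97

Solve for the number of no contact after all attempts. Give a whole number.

52

Numerator → 243 + 19 + 160 + 11 = 433
CON3 = 433 / D = 0.893
D = 433 / 0.893 = 484.9
Other denominator terms total 433
no contact after all attempts = 484.9 − 433 ≈ 52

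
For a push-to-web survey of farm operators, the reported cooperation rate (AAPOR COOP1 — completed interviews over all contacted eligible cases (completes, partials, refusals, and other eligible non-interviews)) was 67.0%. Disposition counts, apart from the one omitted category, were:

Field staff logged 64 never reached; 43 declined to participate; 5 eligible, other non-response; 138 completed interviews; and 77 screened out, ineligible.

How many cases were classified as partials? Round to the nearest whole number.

20

COOP1 = 138 / D = 0.670
D = 138 / 0.670 = 206.0
Rest of base = 186
partials = 206.0 − 186 ≈ 20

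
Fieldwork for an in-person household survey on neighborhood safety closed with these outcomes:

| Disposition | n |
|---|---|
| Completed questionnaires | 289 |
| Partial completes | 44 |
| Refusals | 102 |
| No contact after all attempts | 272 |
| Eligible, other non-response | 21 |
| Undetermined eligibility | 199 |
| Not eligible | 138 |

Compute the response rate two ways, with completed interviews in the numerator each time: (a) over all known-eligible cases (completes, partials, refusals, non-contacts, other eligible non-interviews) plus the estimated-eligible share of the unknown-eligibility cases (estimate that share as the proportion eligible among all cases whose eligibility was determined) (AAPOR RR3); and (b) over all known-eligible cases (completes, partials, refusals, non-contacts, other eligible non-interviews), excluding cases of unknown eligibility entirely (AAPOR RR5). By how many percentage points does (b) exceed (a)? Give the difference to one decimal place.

7.4

Num = 289
Determined eligible = 289 + 44 + 102 + 272 + 21 = 728
e = 728 / (728 + 138) = 728 / 866 = 0.8406
Eligible share of unknowns = 0.8406 × 199 = 167.28
Denominator = 728 + 167.28 = 895.28
RR3 = 289 / 895.28 = 0.3228
Denominator = 289 + 44 + 102 + 272 + 21 = 728
RR5 = 289 / 728 = 0.3970
Difference = 39.70 − 32.28 = 7.42 percentage points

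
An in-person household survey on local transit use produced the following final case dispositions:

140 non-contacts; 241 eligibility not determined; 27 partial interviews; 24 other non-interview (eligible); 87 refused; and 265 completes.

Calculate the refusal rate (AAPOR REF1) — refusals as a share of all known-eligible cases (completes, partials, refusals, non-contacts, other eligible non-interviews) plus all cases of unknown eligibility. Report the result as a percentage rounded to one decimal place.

Numerator: 87
Base: 265 + 27 + 87 + 140 + 24 + 241 = 784
REF1 = 87 / 784 = 0.1110

11.1%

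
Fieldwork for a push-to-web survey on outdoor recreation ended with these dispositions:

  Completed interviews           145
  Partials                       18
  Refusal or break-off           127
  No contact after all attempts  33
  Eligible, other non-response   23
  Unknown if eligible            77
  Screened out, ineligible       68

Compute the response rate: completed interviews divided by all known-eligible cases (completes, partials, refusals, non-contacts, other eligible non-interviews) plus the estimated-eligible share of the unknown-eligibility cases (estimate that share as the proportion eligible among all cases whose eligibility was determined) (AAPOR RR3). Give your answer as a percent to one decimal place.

Numerator → 145
Eligible (known) → 145 + 18 + 127 + 33 + 23 = 346
e = 346 / (346 + 68) = 346 / 414 = 0.8357
Eligible share of unknowns → 0.8357 × 77 = 64.35
Base → 346 + 64.35 = 410.35
RR3 = 145 / 410.35 = 0.3534

35.3%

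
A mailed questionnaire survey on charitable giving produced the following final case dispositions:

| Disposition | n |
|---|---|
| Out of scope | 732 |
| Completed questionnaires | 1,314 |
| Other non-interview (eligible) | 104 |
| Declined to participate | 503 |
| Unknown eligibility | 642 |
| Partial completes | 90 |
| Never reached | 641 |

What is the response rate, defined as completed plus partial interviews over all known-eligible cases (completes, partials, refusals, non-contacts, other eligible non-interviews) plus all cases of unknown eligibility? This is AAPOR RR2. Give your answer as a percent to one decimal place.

Num: 1314 + 90 = 1404
Denominator: 1314 + 90 + 503 + 641 + 104 + 642 = 3294
RR2 = 1404 / 3294 = 0.4262

42.6%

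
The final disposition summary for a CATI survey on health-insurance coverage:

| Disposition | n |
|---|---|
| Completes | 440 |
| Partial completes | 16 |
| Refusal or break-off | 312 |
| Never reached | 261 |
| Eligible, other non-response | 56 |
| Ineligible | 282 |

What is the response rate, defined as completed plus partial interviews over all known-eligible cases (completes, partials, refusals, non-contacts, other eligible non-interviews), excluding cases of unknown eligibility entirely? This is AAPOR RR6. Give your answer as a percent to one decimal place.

Num = 440 + 16 = 456
Denominator = 440 + 16 + 312 + 261 + 56 = 1085
RR6 = 456 / 1085 = 0.4203

42.0%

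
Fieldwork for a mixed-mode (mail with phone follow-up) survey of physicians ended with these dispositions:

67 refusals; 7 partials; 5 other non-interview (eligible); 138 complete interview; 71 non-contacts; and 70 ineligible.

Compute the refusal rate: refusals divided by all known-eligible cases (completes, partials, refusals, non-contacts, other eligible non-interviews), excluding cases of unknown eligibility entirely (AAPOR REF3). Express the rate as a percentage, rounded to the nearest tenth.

Top: 67
Denominator: 138 + 7 + 67 + 71 + 5 = 288
REF3 = 67 / 288 = 0.2326

23.3%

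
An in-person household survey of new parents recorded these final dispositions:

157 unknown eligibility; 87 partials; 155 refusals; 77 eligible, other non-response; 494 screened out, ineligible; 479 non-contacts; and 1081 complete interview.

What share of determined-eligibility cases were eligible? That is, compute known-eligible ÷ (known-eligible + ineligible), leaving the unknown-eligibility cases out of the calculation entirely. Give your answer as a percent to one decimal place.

79.2%

Determined eligible → 1081 + 87 + 155 + 479 + 77 = 1879
e = 1879 / (1879 + 494) = 1879 / 2373 = 0.7918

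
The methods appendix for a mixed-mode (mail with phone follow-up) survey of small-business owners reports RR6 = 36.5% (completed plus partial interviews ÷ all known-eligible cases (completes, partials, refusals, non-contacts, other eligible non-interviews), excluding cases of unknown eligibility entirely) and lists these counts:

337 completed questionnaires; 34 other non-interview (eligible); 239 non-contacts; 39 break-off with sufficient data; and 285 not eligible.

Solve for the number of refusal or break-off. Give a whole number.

381

Numerator: 337 + 39 = 376
RR6 = 376 / D = 0.365
D = 376 / 0.365 = 1030.1
Rest of base = 649
refusal or break-off = 1030.1 − 649 ≈ 381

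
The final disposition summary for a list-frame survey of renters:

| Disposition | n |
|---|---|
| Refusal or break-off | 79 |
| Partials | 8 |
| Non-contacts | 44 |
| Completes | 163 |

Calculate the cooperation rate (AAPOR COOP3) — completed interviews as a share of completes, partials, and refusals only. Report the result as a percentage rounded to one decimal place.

65.2%

Num: 163
Base: 163 + 8 + 79 = 250
COOP3 = 163 / 250 = 0.6520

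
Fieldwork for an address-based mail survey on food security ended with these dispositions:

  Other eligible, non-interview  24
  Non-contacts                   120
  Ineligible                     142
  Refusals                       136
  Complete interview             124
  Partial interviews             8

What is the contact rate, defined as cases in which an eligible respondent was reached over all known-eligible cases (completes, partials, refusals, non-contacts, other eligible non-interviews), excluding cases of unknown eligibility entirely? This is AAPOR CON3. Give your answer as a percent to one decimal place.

Top → 124 + 8 + 136 + 24 = 292
Denominator → 124 + 8 + 136 + 120 + 24 = 412
CON3 = 292 / 412 = 0.7087

70.9%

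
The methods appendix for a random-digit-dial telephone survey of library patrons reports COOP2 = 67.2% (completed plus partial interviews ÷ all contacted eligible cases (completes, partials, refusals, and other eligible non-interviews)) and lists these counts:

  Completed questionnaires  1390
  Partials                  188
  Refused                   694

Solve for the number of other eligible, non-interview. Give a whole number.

Top = 1390 + 188 = 1578
COOP2 = 1578 / D = 0.672
D = 1578 / 0.672 = 2348.2
Remaining denominator categories sum to 2272
other eligible, non-interview = 2348.2 − 2272 ≈ 76

76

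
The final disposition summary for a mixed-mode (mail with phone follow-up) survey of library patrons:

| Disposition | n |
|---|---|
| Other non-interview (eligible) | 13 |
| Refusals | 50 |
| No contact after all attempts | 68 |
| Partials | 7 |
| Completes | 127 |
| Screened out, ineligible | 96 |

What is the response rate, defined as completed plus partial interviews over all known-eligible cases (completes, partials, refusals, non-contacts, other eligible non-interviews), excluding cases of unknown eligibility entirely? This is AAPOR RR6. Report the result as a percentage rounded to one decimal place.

50.6%

Num → 127 + 7 = 134
Denom → 127 + 7 + 50 + 68 + 13 = 265
RR6 = 134 / 265 = 0.5057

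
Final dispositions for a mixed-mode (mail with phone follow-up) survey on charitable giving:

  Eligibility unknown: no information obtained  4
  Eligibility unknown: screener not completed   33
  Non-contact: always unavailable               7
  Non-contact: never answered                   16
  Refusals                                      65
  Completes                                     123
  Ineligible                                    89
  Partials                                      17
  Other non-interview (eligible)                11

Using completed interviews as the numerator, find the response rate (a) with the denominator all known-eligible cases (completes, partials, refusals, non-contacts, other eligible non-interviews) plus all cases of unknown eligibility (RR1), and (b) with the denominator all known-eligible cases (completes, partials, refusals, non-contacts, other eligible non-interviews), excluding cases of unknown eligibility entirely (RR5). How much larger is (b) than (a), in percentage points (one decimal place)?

Non-contacts = 16 + 7 = 23
Undetermined eligibility = 33 + 4 = 37
Numerator = 123
Denom = 123 + 17 + 65 + 23 + 11 + 37 = 276
RR1 = 123 / 276 = 0.4457
Denom = 123 + 17 + 65 + 23 + 11 = 239
RR5 = 123 / 239 = 0.5146
Difference = 51.46 − 44.57 = 6.89 percentage points

6.9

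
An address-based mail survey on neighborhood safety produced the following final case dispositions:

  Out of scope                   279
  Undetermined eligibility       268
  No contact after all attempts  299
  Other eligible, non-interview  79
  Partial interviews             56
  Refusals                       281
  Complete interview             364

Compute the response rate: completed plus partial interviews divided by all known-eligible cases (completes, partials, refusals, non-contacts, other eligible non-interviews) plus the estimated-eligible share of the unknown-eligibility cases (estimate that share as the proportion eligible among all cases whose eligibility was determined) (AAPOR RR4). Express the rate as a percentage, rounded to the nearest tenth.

32.5%

Num → 364 + 56 = 420
Known eligible → 364 + 56 + 281 + 299 + 79 = 1079
e = 1079 / (1079 + 279) = 1079 / 1358 = 0.7946
e × U → 0.7946 × 268 = 212.95
Denom → 1079 + 212.95 = 1291.95
RR4 = 420 / 1291.95 = 0.3251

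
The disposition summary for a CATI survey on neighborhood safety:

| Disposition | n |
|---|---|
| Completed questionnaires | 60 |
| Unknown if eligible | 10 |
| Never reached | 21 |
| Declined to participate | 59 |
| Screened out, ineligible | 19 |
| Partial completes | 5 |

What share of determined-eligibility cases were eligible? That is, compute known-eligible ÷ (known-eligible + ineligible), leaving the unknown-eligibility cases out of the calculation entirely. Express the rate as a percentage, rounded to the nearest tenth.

Known eligible → 60 + 5 + 59 + 21 = 145
e = 145 / (145 + 19) = 145 / 164 = 0.8841

88.4%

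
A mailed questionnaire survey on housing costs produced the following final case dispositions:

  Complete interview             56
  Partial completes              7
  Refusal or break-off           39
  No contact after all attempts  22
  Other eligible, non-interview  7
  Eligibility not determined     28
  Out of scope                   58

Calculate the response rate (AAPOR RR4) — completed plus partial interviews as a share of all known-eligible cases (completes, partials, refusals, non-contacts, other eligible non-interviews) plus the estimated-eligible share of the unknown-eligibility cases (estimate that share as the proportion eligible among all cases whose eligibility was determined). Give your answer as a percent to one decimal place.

41.9%

Top → 56 + 7 = 63
Known eligible → 56 + 7 + 39 + 22 + 7 = 131
e = 131 / (131 + 58) = 131 / 189 = 0.6931
Eligible share of unknowns → 0.6931 × 28 = 19.41
Denom → 131 + 19.41 = 150.41
RR4 = 63 / 150.41 = 0.4189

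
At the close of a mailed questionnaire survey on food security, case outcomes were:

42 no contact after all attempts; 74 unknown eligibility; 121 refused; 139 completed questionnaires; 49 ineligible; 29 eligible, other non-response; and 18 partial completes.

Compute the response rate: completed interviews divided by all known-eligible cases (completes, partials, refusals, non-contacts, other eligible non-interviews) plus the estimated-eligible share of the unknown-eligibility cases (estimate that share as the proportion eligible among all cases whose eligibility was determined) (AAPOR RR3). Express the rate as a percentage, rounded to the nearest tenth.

Num = 139
Known eligible = 139 + 18 + 121 + 42 + 29 = 349
e = 349 / (349 + 49) = 349 / 398 = 0.8769
Estimated eligible among unknowns = 0.8769 × 74 = 64.89
Base = 349 + 64.89 = 413.89
RR3 = 139 / 413.89 = 0.3358

33.6%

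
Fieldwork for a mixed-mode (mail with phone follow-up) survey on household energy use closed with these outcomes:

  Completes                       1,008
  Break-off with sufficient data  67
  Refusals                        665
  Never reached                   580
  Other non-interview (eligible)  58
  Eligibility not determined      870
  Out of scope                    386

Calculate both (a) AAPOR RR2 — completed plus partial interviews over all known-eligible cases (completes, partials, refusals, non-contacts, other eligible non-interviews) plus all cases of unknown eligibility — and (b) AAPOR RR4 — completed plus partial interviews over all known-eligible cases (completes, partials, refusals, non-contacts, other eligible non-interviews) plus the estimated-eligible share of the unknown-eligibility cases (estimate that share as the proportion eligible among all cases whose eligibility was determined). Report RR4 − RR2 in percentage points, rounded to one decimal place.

1.3

Top → 1008 + 67 = 1075
Base → 1008 + 67 + 665 + 580 + 58 + 870 = 3248
RR2 = 1075 / 3248 = 0.3310
Eligible (known) → 1008 + 67 + 665 + 580 + 58 = 2378
e = 2378 / (2378 + 386) = 2378 / 2764 = 0.8603
Estimated eligible among unknowns → 0.8603 × 870 = 748.46
Base → 2378 + 748.46 = 3126.46
RR4 = 1075 / 3126.46 = 0.3438
Difference = 34.38 − 33.10 = 1.28 percentage points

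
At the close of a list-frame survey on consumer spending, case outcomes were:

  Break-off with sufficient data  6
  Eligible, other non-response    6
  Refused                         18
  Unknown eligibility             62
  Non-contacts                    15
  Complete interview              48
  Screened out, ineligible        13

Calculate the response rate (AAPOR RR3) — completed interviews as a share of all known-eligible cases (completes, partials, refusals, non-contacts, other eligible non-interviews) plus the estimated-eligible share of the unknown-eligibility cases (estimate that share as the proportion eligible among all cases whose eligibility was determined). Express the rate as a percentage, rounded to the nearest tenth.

Numerator: 48
Known eligible: 48 + 6 + 18 + 15 + 6 = 93
e = 93 / (93 + 13) = 93 / 106 = 0.8774
Estimated eligible among unknowns: 0.8774 × 62 = 54.40
Denominator: 93 + 54.40 = 147.40
RR3 = 48 / 147.40 = 0.3256

32.6%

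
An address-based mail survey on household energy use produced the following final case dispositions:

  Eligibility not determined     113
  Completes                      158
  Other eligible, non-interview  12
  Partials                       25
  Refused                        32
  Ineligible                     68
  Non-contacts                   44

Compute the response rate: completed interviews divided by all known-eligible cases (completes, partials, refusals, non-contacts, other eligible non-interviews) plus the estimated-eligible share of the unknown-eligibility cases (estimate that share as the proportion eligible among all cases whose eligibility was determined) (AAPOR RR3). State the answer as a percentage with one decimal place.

43.7%

Num = 158
Eligible (known) = 158 + 25 + 32 + 44 + 12 = 271
e = 271 / (271 + 68) = 271 / 339 = 0.7994
e × U = 0.7994 × 113 = 90.33
Denominator = 271 + 90.33 = 361.33
RR3 = 158 / 361.33 = 0.4373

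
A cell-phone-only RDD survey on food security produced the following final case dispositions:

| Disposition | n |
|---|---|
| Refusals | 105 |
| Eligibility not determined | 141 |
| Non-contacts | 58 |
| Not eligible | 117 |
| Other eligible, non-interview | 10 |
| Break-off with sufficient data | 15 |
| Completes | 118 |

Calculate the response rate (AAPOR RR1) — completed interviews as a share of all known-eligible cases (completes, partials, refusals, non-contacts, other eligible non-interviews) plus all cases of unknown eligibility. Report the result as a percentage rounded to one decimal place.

Top = 118
Denom = 118 + 15 + 105 + 58 + 10 + 141 = 447
RR1 = 118 / 447 = 0.2640

26.4%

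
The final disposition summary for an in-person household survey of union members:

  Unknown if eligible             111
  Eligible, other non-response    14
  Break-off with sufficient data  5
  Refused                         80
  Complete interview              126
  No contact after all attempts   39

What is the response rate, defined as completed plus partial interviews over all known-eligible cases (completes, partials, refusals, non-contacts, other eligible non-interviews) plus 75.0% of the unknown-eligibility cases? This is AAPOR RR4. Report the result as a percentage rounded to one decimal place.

Num: 126 + 5 = 131
Eligible (known): 126 + 5 + 80 + 39 + 14 = 264
Eligible share of unknowns: 0.7500 × 111 = 83.25
Denominator: 264 + 83.25 = 347.25
RR4 = 131 / 347.25 = 0.3772

37.7%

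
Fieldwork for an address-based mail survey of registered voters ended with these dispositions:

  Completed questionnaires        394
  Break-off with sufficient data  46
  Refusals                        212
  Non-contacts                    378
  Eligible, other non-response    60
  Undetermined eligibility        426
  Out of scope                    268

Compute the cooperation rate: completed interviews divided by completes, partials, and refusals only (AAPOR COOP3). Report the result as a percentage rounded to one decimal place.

Top → 394
Denom → 394 + 46 + 212 = 652
COOP3 = 394 / 652 = 0.6043

60.4%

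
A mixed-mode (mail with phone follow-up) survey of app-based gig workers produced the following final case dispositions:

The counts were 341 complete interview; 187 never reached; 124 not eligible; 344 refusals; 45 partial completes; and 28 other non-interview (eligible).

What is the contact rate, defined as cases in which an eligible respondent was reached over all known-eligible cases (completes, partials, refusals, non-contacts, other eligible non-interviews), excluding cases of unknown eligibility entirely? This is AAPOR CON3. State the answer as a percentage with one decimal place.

80.2%

Num → 341 + 45 + 344 + 28 = 758
Denom → 341 + 45 + 344 + 187 + 28 = 945
CON3 = 758 / 945 = 0.8021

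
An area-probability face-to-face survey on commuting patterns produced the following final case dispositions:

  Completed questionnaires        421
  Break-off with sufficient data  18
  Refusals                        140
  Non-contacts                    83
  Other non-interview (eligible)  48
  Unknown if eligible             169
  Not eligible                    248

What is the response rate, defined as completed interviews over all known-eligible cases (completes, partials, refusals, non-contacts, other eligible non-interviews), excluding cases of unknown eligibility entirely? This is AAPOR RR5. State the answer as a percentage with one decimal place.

Top → 421
Denom → 421 + 18 + 140 + 83 + 48 = 710
RR5 = 421 / 710 = 0.5930

59.3%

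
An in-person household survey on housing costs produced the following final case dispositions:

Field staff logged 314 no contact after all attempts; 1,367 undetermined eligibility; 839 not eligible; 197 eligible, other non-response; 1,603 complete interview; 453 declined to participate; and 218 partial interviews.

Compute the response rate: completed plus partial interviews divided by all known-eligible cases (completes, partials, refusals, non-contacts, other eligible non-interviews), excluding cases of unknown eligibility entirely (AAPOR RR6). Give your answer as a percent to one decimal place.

Top: 1603 + 218 = 1821
Denom: 1603 + 218 + 453 + 314 + 197 = 2785
RR6 = 1821 / 2785 = 0.6539

65.4%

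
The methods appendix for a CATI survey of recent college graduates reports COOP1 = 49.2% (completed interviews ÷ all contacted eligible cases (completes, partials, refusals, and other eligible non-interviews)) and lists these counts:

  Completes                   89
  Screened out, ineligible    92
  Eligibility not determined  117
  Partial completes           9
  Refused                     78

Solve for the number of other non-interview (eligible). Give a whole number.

COOP1 = 89 / D = 0.492
D = 89 / 0.492 = 180.9
Rest of base = 176
other non-interview (eligible) = 180.9 − 176 ≈ 5

5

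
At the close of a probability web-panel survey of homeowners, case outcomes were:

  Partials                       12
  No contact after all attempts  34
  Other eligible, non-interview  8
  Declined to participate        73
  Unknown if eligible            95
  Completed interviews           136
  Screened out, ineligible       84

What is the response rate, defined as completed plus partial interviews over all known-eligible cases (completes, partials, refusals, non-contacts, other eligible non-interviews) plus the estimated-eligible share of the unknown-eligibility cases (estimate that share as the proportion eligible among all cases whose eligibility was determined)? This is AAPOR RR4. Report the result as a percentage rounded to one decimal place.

Num: 136 + 12 = 148
Known eligible: 136 + 12 + 73 + 34 + 8 = 263
e = 263 / (263 + 84) = 263 / 347 = 0.7579
e × U: 0.7579 × 95 = 72.00
Denominator: 263 + 72.00 = 335.00
RR4 = 148 / 335.00 = 0.4418

44.2%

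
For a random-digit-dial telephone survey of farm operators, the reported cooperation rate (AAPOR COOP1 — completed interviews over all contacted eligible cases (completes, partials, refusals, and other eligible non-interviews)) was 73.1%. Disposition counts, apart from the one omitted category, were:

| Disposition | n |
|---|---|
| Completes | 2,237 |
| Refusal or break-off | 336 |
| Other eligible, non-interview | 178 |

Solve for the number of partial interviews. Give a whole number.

309

COOP1 = 2237 / D = 0.731
D = 2237 / 0.731 = 3060.2
Rest of base = 2751
partial interviews = 3060.2 − 2751 ≈ 309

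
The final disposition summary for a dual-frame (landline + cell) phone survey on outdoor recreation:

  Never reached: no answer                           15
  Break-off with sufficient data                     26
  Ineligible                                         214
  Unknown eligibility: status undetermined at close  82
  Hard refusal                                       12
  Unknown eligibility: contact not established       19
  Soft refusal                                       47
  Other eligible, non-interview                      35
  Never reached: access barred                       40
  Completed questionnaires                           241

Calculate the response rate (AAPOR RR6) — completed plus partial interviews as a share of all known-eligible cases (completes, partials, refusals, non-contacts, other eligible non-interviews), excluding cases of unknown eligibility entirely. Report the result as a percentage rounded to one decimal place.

64.2%

Declined to participate = 12 + 47 = 59
Never reached = 15 + 40 = 55
Eligibility not determined = 19 + 82 = 101
Top: 241 + 26 = 267
Denom: 241 + 26 + 59 + 55 + 35 = 416
RR6 = 267 / 416 = 0.6418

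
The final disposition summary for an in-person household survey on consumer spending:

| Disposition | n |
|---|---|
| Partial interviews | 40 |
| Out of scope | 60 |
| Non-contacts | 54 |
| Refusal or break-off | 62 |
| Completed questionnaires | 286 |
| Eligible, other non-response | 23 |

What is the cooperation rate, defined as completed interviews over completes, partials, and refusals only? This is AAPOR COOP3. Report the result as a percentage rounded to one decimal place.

Top: 286
Base: 286 + 40 + 62 = 388
COOP3 = 286 / 388 = 0.7371

73.7%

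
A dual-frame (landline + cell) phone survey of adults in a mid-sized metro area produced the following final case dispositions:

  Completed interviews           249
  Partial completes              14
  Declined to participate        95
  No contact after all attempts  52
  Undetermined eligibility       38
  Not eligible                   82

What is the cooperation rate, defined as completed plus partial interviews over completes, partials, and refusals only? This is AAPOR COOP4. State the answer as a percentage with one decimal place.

73.5%

Numerator → 249 + 14 = 263
Denominator → 249 + 14 + 95 = 358
COOP4 = 263 / 358 = 0.7346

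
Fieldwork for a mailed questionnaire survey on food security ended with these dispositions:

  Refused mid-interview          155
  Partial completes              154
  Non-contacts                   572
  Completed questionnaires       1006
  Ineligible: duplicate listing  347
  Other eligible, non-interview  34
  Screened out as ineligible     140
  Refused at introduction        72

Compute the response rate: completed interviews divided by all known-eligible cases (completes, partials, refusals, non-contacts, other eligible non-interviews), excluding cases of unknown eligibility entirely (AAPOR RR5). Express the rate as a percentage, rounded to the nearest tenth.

50.5%

Refusal or break-off = 72 + 155 = 227
Ineligible = 140 + 347 = 487
Numerator → 1006
Denom → 1006 + 154 + 227 + 572 + 34 = 1993
RR5 = 1006 / 1993 = 0.5048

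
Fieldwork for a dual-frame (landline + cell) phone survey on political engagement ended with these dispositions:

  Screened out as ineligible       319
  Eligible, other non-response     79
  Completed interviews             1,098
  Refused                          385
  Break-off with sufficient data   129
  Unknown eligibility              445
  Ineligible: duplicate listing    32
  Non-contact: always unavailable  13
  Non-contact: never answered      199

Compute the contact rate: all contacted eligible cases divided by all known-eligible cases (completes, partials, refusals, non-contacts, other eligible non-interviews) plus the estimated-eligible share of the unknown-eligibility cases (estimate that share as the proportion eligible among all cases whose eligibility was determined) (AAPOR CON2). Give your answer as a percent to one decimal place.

74.2%

No contact after all attempts = 199 + 13 = 212
Ineligible = 319 + 32 = 351
Numerator → 1098 + 129 + 385 + 79 = 1691
Determined eligible → 1098 + 129 + 385 + 212 + 79 = 1903
e = 1903 / (1903 + 351) = 1903 / 2254 = 0.8443
Estimated eligible among unknowns → 0.8443 × 445 = 375.71
Denom → 1903 + 375.71 = 2278.71
CON2 = 1691 / 2278.71 = 0.7421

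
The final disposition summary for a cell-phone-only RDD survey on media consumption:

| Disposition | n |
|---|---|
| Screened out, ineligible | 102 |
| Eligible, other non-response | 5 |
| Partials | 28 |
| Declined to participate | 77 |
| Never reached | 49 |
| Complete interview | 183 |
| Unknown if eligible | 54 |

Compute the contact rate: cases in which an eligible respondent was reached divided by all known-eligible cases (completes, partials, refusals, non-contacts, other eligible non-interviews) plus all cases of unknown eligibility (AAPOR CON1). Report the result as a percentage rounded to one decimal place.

Num: 183 + 28 + 77 + 5 = 293
Denominator: 183 + 28 + 77 + 49 + 5 + 54 = 396
CON1 = 293 / 396 = 0.7399

74.0%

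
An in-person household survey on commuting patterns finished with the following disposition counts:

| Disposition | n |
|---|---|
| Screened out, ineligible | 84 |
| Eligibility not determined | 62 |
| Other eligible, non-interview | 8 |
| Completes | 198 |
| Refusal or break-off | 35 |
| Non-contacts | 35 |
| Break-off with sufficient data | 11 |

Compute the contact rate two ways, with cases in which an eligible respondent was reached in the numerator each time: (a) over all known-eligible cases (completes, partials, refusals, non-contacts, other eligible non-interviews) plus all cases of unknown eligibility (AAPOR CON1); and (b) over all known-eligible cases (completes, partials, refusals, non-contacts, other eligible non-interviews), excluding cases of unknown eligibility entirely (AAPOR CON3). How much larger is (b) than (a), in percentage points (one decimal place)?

15.6

Num: 198 + 11 + 35 + 8 = 252
Denom: 198 + 11 + 35 + 35 + 8 + 62 = 349
CON1 = 252 / 349 = 0.7221
Denom: 198 + 11 + 35 + 35 + 8 = 287
CON3 = 252 / 287 = 0.8780
Difference = 87.80 − 72.21 = 15.59 percentage points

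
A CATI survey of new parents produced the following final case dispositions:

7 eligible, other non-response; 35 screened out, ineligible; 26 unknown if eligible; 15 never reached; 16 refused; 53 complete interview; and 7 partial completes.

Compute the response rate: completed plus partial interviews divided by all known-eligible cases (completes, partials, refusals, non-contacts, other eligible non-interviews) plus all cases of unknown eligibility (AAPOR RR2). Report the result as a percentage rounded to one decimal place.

48.4%

Numerator → 53 + 7 = 60
Denom → 53 + 7 + 16 + 15 + 7 + 26 = 124
RR2 = 60 / 124 = 0.4839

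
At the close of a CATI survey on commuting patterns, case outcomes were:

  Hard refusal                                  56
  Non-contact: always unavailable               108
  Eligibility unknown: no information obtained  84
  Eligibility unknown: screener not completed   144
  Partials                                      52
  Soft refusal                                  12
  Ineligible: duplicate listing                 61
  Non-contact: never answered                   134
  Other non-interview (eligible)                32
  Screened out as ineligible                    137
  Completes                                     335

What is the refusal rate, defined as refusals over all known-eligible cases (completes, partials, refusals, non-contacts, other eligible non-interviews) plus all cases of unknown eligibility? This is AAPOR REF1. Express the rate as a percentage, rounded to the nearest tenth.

7.1%

Refusals = 56 + 12 = 68
No answer / not reached = 134 + 108 = 242
Eligibility not determined = 144 + 84 = 228
Not eligible = 137 + 61 = 198
Top = 68
Denom = 335 + 52 + 68 + 242 + 32 + 228 = 957
REF1 = 68 / 957 = 0.0711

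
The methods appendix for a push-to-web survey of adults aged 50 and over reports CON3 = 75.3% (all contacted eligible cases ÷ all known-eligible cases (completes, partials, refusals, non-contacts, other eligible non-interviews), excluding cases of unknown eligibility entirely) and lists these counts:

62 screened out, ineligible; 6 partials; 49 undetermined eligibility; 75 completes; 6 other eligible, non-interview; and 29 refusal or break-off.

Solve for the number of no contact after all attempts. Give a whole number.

Numerator: 75 + 6 + 29 + 6 = 116
CON3 = 116 / D = 0.753
D = 116 / 0.753 = 154.1
Other denominator terms total 116
no contact after all attempts = 154.1 − 116 ≈ 38

38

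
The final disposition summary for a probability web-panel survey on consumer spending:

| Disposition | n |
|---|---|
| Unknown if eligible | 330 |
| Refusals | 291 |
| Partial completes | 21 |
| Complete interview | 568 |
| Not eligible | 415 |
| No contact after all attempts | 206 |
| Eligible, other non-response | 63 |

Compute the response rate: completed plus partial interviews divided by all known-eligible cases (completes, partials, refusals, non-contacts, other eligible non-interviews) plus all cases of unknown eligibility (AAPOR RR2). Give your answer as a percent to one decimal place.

39.8%

Num: 568 + 21 = 589
Denom: 568 + 21 + 291 + 206 + 63 + 330 = 1479
RR2 = 589 / 1479 = 0.3982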